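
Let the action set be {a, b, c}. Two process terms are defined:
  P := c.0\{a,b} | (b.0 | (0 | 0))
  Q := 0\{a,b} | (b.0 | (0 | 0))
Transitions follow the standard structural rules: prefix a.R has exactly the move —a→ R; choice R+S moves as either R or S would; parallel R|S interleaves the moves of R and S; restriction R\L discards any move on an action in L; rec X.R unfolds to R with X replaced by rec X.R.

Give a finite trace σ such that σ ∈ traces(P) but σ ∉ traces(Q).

LTS(P): 4 reachable states
  u0 = c.0\{a,b} | (b.0 | (0 | 0)) has moves --b--▸ u1, --c--▸ u2
  u1 = c.0\{a,b} | (0 | (0 | 0)) has moves --c--▸ u3
  u2 = 0\{a,b} | (b.0 | (0 | 0)) has moves --b--▸ u3
  u3 = 0\{a,b} | (0 | (0 | 0)) has moves ·
LTS(Q): 2 reachable states
  v0 = 0\{a,b} | (b.0 | (0 | 0)) has moves --b--▸ v1
  v1 = 0\{a,b} | (0 | (0 | 0)) has moves ·
Run σ = ⟨c⟩ on P: start {u0}
  after c @ step 1: {u2}
  — P admits the full trace.
Run σ = ⟨c⟩ on Q: start {v0}
  after c @ step 1: ∅ (Q stuck)

c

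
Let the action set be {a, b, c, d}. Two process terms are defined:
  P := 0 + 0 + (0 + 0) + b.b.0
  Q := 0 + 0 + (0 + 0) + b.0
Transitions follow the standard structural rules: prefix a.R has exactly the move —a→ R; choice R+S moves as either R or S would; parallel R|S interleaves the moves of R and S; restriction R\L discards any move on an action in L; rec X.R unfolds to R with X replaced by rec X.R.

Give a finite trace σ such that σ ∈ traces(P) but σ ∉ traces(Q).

Reachable graph of P (3 states):
  m0 = 0 + 0 + (0 + 0) + b.b.0 has moves --b--▸ m1
  m1 = b.0 has moves --b--▸ m2
  m2 = 0 has moves ∅
Reachable graph of Q (2 states):
  n0 = 0 + 0 + (0 + 0) + b.0 has moves --b--▸ n1
  n1 = 0 has moves ∅
Run σ = ⟨bb⟩ on P: start {m0}
  [1] b ⇒ {m1}
  [2] b ⇒ {m2}
  ✓ P
Run σ = ⟨bb⟩ on Q: start {n0}
  [1] b ⇒ {n1}
  [2] b ⇒ no successor for Q

bb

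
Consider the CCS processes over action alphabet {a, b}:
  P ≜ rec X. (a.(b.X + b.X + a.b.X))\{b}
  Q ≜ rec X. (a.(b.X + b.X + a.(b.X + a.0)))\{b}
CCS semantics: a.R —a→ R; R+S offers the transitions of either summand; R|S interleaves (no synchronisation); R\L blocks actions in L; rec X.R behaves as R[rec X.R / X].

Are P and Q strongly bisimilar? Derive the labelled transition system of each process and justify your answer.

not bisimilar

LTS(P): 3 reachable states
  u0 = rec X. (a.(b.X + b.X + a.b.X))\{b} ⊢ —a→ u1
  u1 = (b.(rec X. (a.(b.X + b.X + a.b.X))\{b}) + b.(rec X. (a.(b.X + b.X + a.b.X))\{b}) + a.b.(rec X. (a.(b.X + b.X + a.b.X))\{b}))\{b} ⊢ —a→ u2
  u2 = (b.(rec X. (a.(b.X + b.X + a.b.X))\{b}))\{b} ⊢ ·
LTS(Q): 4 reachable states
  v0 = rec X. (a.(b.X + b.X + a.(b.X + a.0)))\{b} ⊢ —a→ v1
  v1 = (b.(rec X. (a.(b.X + b.X + a.(b.X + a.0)))\{b}) + b.(rec X. (a.(b.X + b.X + a.(b.X + a.0)))\{b}) + a.(b.(rec X. (a.(b.X + b.X + a.(b.X + a.0)))\{b}) + a.0))\{b} ⊢ —a→ v2
  v2 = (b.(rec X. (a.(b.X + b.X + a.(b.X + a.0)))\{b}) + a.0)\{b} ⊢ —a→ v3
  v3 = 0\{b} ⊢ ·
Coarsest stable partition (strong bisimilarity classes):
  B0 = {u0, v1}
  B1 = {u1, v2}
  B2 = {u2, v3}
  B3 = {v0}
u0 ∈ B0, v0 ∈ B3 → different blocks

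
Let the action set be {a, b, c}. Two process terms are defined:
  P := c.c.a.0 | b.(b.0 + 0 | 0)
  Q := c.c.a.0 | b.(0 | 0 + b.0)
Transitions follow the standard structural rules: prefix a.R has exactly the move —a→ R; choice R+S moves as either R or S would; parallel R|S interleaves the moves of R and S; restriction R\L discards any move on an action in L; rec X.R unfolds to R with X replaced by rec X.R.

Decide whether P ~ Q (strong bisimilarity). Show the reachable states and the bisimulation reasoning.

P ~ Q

LTS(P): 12 reachable states
  m0 = c.c.a.0 | b.(b.0 + 0 | 0) | ··b··> m1, ··c··> m2
  m1 = c.c.a.0 | (b.0 + 0 | 0) | ··b··> m3, ··c··> m4
  m2 = c.a.0 | b.(b.0 + 0 | 0) | ··b··> m4, ··c··> m5
  m3 = c.c.a.0 | 0 | ··c··> m6
  m4 = c.a.0 | (b.0 + 0 | 0) | ··b··> m6, ··c··> m7
  m5 = a.0 | b.(b.0 + 0 | 0) | ··a··> m8, ··b··> m7
  m6 = c.a.0 | 0 | ··c··> m9
  m7 = a.0 | (b.0 + 0 | 0) | ··a··> m10, ··b··> m9
  m8 = 0 | b.(b.0 + 0 | 0) | ··b··> m10
  m9 = a.0 | 0 | ··a··> m11
  m10 = 0 | (b.0 + 0 | 0) | ··b··> m11
  m11 = 0 | 0 | ·
LTS(Q): 12 reachable states
  n0 = c.c.a.0 | b.(0 | 0 + b.0) | ··b··> n1, ··c··> n2
  n1 = c.c.a.0 | (0 | 0 + b.0) | ··b··> n3, ··c··> n4
  n2 = c.a.0 | b.(0 | 0 + b.0) | ··b··> n4, ··c··> n5
  n3 = c.c.a.0 | 0 | ··c··> n6
  n4 = c.a.0 | (0 | 0 + b.0) | ··b··> n6, ··c··> n7
  n5 = a.0 | b.(0 | 0 + b.0) | ··a··> n8, ··b··> n7
  n6 = c.a.0 | 0 | ··c··> n9
  n7 = a.0 | (0 | 0 + b.0) | ··a··> n10, ··b··> n9
  n8 = 0 | b.(0 | 0 + b.0) | ··b··> n10
  n9 = a.0 | 0 | ··a··> n11
  n10 = 0 | (0 | 0 + b.0) | ··b··> n11
  n11 = 0 | 0 | ·
Coarsest stable partition (strong bisimilarity classes):
  B0 = {m0, n0}
  B1 = {m1, n1}
  B2 = {m3, n3}
  B3 = {m6, n6}
  B4 = {m9, n9}
  B5 = {m11, n11}
  B6 = {m4, n4}
  B7 = {m7, n7}
  B8 = {m10, n10}
  B9 = {m2, n2}
  B10 = {m5, n5}
  B11 = {m8, n8}
m0 ∈ B0, n0 ∈ B0 → same block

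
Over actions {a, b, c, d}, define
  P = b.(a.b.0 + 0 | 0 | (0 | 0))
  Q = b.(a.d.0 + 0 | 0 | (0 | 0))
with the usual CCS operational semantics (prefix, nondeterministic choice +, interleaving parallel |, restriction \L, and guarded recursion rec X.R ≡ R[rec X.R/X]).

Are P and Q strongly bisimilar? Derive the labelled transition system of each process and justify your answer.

NO

Reachable graph of P (4 states):
  m0 = b.(a.b.0 + 0 | 0 | (0 | 0)) :: =b=> m1
  m1 = a.b.0 + 0 | 0 | (0 | 0) :: =a=> m2
  m2 = b.0 :: =b=> m3
  m3 = 0 :: (no moves)
Reachable graph of Q (4 states):
  n0 = b.(a.d.0 + 0 | 0 | (0 | 0)) :: =b=> n1
  n1 = a.d.0 + 0 | 0 | (0 | 0) :: =a=> n2
  n2 = d.0 :: =d=> n3
  n3 = 0 :: (no moves)
Bisimilarity quotient blocks:
  B0 = {m0}
  B1 = {m1}
  B2 = {m2}
  B3 = {m3, n3}
  B4 = {n0}
  B5 = {n1}
  B6 = {n2}
m0 ∈ B0, n0 ∈ B4 → different blocks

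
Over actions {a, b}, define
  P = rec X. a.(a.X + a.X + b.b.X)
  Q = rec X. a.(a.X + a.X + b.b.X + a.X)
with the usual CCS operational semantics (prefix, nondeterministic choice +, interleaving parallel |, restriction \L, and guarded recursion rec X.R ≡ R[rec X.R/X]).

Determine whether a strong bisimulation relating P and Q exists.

P ~ Q

P's transition system — 3 states:
  u0 = rec X. a.(a.X + a.X + b.b.X) has moves -a-> u1
  u1 = a.(rec X. a.(a.X + a.X + b.b.X)) + a.(rec X. a.(a.X + a.X + b.b.X)) + b.b.(rec X. a.(a.X + a.X + b.b.X)) has moves -a-> u0, -b-> u2
  u2 = b.(rec X. a.(a.X + a.X + b.b.X)) has moves -b-> u0
Q's transition system — 3 states:
  v0 = rec X. a.(a.X + a.X + b.b.X + a.X) has moves -a-> v1
  v1 = a.(rec X. a.(a.X + a.X + b.b.X + a.X)) + a.(rec X. a.(a.X + a.X + b.b.X + a.X)) + b.b.(rec X. a.(a.X + a.X + b.b.X + a.X)) + a.(rec X. a.(a.X + a.X + b.b.X + a.X)) has moves -a-> v0, -b-> v2
  v2 = b.(rec X. a.(a.X + a.X + b.b.X + a.X)) has moves -b-> v0
Bisimilarity quotient blocks:
  B0 = {u0, v0}
  B1 = {u1, v1}
  B2 = {u2, v2}
u0 ∈ B0, v0 ∈ B0 → same block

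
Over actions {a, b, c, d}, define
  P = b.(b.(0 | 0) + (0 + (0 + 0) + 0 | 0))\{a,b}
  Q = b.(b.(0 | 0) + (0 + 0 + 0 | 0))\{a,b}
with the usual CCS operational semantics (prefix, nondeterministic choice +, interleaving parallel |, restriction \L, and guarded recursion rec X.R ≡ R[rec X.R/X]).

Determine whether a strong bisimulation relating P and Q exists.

Reachable graph of P (2 states):
  p0 = b.(b.(0 | 0) + (0 + (0 + 0) + 0 | 0))\{a,b} → -b-> p1
  p1 = (b.(0 | 0) + (0 + (0 + 0) + 0 | 0))\{a,b} → stopped
Reachable graph of Q (2 states):
  q0 = b.(b.(0 | 0) + (0 + 0 + 0 | 0))\{a,b} → -b-> q1
  q1 = (b.(0 | 0) + (0 + 0 + 0 | 0))\{a,b} → stopped
Bisimilarity quotient blocks:
  B0 = {p0, q0}
  B1 = {p1, q1}
p0 ∈ B0, q0 ∈ B0 → same block

bisimilar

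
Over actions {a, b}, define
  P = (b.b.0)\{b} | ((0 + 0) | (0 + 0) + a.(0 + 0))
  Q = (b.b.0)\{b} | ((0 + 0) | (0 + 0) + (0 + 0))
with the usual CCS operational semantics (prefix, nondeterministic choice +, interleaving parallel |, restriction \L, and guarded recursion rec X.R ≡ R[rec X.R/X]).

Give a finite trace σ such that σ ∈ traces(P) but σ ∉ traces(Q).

P's transition system — 2 states:
  p0 = (b.b.0)\{b} | ((0 + 0) | (0 + 0) + a.(0 + 0)) :: ··a··> p1
  p1 = (b.b.0)\{b} | (0 + 0) :: ∅
Q's transition system — 1 states:
  q0 = (b.b.0)\{b} | ((0 + 0) | (0 + 0) + (0 + 0)) :: ∅
Trace ⟨a⟩ through P, begin at {p0}:
  after a @ step 1: {p1}
  P completes σ.
Trace ⟨a⟩ through Q, begin at {q0}:
  after a @ step 1: ∅  — Q cannot continue

a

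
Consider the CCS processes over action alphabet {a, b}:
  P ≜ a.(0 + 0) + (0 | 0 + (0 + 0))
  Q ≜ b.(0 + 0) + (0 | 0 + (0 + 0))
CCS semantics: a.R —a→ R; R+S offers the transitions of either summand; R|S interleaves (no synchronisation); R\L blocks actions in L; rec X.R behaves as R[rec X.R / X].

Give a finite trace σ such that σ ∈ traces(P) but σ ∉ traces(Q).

a

P's transition system — 2 states:
  p0 = a.(0 + 0) + (0 | 0 + (0 + 0)) has moves —a→ p1
  p1 = 0 + 0 has moves stopped
Q's transition system — 2 states:
  q0 = b.(0 + 0) + (0 | 0 + (0 + 0)) has moves —b→ q1
  q1 = 0 + 0 has moves stopped
Trace ⟨a⟩ through P, begin at {p0}:
  step 1 (a): {p1}
  — P admits the full trace.
Trace ⟨a⟩ through Q, begin at {q0}:
  step 1 (a): ∅  — Q cannot continue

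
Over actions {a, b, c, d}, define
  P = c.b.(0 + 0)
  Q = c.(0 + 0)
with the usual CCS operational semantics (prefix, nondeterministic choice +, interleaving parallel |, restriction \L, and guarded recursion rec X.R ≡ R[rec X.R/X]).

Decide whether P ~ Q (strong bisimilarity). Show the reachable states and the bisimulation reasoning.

P ≁ Q

LTS(P): 3 reachable states
  s0 = c.b.(0 + 0) has moves --c--▸ s1
  s1 = b.(0 + 0) has moves --b--▸ s2
  s2 = 0 + 0 has moves stopped
LTS(Q): 2 reachable states
  t0 = c.(0 + 0) has moves --c--▸ t1
  t1 = 0 + 0 has moves stopped
Partition-refinement fixed point:
  B0 = {s0}
  B1 = {s1}
  B2 = {s2, t1}
  B3 = {t0}
s0 ∈ B0, t0 ∈ B3 → different blocks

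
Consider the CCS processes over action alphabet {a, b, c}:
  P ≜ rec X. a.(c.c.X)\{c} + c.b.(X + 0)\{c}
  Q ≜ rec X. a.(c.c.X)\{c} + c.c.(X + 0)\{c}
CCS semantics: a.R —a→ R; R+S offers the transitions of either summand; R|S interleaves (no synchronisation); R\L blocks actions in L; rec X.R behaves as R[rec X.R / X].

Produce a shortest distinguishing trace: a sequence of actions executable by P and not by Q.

cb

LTS(P): 5 reachable states
  m0 = rec X. a.(c.c.X)\{c} + c.b.(X + 0)\{c} :: =a=> m1, =c=> m2
  m1 = (c.c.(rec X. a.(c.c.X)\{c} + c.b.(X + 0)\{c}))\{c} :: stopped
  m2 = b.((rec X. a.(c.c.X)\{c} + c.b.(X + 0)\{c}) + 0)\{c} :: =b=> m3
  m3 = ((rec X. a.(c.c.X)\{c} + c.b.(X + 0)\{c}) + 0)\{c} :: =a=> m4
  m4 = (c.c.(rec X. a.(c.c.X)\{c} + c.b.(X + 0)\{c}))\{c}\{c} :: stopped
LTS(Q): 5 reachable states
  n0 = rec X. a.(c.c.X)\{c} + c.c.(X + 0)\{c} :: =a=> n1, =c=> n2
  n1 = (c.c.(rec X. a.(c.c.X)\{c} + c.c.(X + 0)\{c}))\{c} :: stopped
  n2 = c.((rec X. a.(c.c.X)\{c} + c.c.(X + 0)\{c}) + 0)\{c} :: =c=> n3
  n3 = ((rec X. a.(c.c.X)\{c} + c.c.(X + 0)\{c}) + 0)\{c} :: =a=> n4
  n4 = (c.c.(rec X. a.(c.c.X)\{c} + c.c.(X + 0)\{c}))\{c}\{c} :: stopped
Run σ = ⟨cb⟩ on P: start {m0}
  [1] c ⇒ {m2}
  [2] b ⇒ {m3}
  ✓ P
Run σ = ⟨cb⟩ on Q: start {n0}
  [1] c ⇒ {n2}
  [2] b ⇒ no successor for Q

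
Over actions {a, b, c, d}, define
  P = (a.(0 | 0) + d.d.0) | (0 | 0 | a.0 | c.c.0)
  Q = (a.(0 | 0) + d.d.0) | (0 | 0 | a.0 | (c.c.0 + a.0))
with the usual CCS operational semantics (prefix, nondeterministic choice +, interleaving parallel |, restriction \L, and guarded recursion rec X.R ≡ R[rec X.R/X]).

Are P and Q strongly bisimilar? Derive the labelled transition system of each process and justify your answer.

P ≁ Q

Reachable graph of P (24 states):
  m0 = (a.(0 | 0) + d.d.0) | (0 | 0 | a.0 | c.c.0) has moves ··a··> m1, ··a··> m2, ··c··> m3, ··d··> m4
  m1 = (a.(0 | 0) + d.d.0) | (0 | 0 | 0 | c.c.0) has moves ··a··> m5, ··c··> m6, ··d··> m7
  m2 = 0 | 0 | (0 | 0 | a.0 | c.c.0) has moves ··a··> m5, ··c··> m8
  m3 = (a.(0 | 0) + d.d.0) | (0 | 0 | a.0 | c.0) has moves ··a··> m6, ··a··> m8, ··c··> m9, ··d··> m10
  m4 = d.0 | (0 | 0 | a.0 | c.c.0) has moves ··a··> m7, ··c··> m10, ··d··> m11
  m5 = 0 | 0 | (0 | 0 | 0 | c.c.0) has moves ··c··> m12
  m6 = (a.(0 | 0) + d.d.0) | (0 | 0 | 0 | c.0) has moves ··a··> m12, ··c··> m13, ··d··> m14
  m7 = d.0 | (0 | 0 | 0 | c.c.0) has moves ··c··> m14, ··d··> m15
  m8 = 0 | 0 | (0 | 0 | a.0 | c.0) has moves ··a··> m12, ··c··> m16
  m9 = (a.(0 | 0) + d.d.0) | (0 | 0 | a.0 | 0) has moves ··a··> m13, ··a··> m16, ··d··> m17
  m10 = d.0 | (0 | 0 | a.0 | c.0) has moves ··a··> m14, ··c··> m17, ··d··> m18
  m11 = 0 | (0 | 0 | a.0 | c.c.0) has moves ··a··> m15, ··c··> m18
  m12 = 0 | 0 | (0 | 0 | 0 | c.0) has moves ··c··> m19
  m13 = (a.(0 | 0) + d.d.0) | (0 | 0 | 0 | 0) has moves ··a··> m19, ··d··> m20
  m14 = d.0 | (0 | 0 | 0 | c.0) has moves ··c··> m20, ··d··> m21
  m15 = 0 | (0 | 0 | 0 | c.c.0) has moves ··c··> m21
  m16 = 0 | 0 | (0 | 0 | a.0 | 0) has moves ··a··> m19
  m17 = d.0 | (0 | 0 | a.0 | 0) has moves ··a··> m20, ··d··> m22
  m18 = 0 | (0 | 0 | a.0 | c.0) has moves ··a··> m21, ··c··> m22
  m19 = 0 | 0 | (0 | 0 | 0 | 0) has moves stopped
  m20 = d.0 | (0 | 0 | 0 | 0) has moves ··d··> m23
  m21 = 0 | (0 | 0 | 0 | c.0) has moves ··c··> m23
  m22 = 0 | (0 | 0 | a.0 | 0) has moves ··a··> m23
  m23 = 0 | (0 | 0 | 0 | 0) has moves stopped
Reachable graph of Q (24 states):
  n0 = (a.(0 | 0) + d.d.0) | (0 | 0 | a.0 | (c.c.0 + a.0)) has moves ··a··> n1, ··a··> n2, ··a··> n3, ··c··> n4, ··d··> n5
  n1 = (a.(0 | 0) + d.d.0) | (0 | 0 | 0 | (c.c.0 + a.0)) has moves ··a··> n6, ··a··> n7, ··c··> n8, ··d··> n9
  n2 = (a.(0 | 0) + d.d.0) | (0 | 0 | a.0 | 0) has moves ··a··> n10, ··a··> n6, ··d··> n11
  n3 = 0 | 0 | (0 | 0 | a.0 | (c.c.0 + a.0)) has moves ··a··> n10, ··a··> n7, ··c··> n12
  n4 = (a.(0 | 0) + d.d.0) | (0 | 0 | a.0 | c.0) has moves ··a··> n12, ··a··> n8, ··c··> n2, ··d··> n13
  n5 = d.0 | (0 | 0 | a.0 | (c.c.0 + a.0)) has moves ··a··> n11, ··a··> n9, ··c··> n13, ··d··> n14
  n6 = (a.(0 | 0) + d.d.0) | (0 | 0 | 0 | 0) has moves ··a··> n15, ··d··> n16
  n7 = 0 | 0 | (0 | 0 | 0 | (c.c.0 + a.0)) has moves ··a··> n15, ··c··> n17
  n8 = (a.(0 | 0) + d.d.0) | (0 | 0 | 0 | c.0) has moves ··a··> n17, ··c··> n6, ··d··> n18
  n9 = d.0 | (0 | 0 | 0 | (c.c.0 + a.0)) has moves ··a··> n16, ··c··> n18, ··d··> n19
  n10 = 0 | 0 | (0 | 0 | a.0 | 0) has moves ··a··> n15
  n11 = d.0 | (0 | 0 | a.0 | 0) has moves ··a··> n16, ··d··> n20
  n12 = 0 | 0 | (0 | 0 | a.0 | c.0) has moves ··a··> n17, ··c··> n10
  n13 = d.0 | (0 | 0 | a.0 | c.0) has moves ··a··> n18, ··c··> n11, ··d··> n21
  n14 = 0 | (0 | 0 | a.0 | (c.c.0 + a.0)) has moves ··a··> n19, ··a··> n20, ··c··> n21
  n15 = 0 | 0 | (0 | 0 | 0 | 0) has moves stopped
  n16 = d.0 | (0 | 0 | 0 | 0) has moves ··d··> n22
  n17 = 0 | 0 | (0 | 0 | 0 | c.0) has moves ··c··> n15
  n18 = d.0 | (0 | 0 | 0 | c.0) has moves ··c··> n16, ··d··> n23
  n19 = 0 | (0 | 0 | 0 | (c.c.0 + a.0)) has moves ··a··> n22, ··c··> n23
  n20 = 0 | (0 | 0 | a.0 | 0) has moves ··a··> n22
  n21 = 0 | (0 | 0 | a.0 | c.0) has moves ··a··> n23, ··c··> n20
  n22 = 0 | (0 | 0 | 0 | 0) has moves stopped
  n23 = 0 | (0 | 0 | 0 | c.0) has moves ··c··> n22
Bisimilarity quotient blocks:
  B0 = {m0}
  B1 = {m1}
  B2 = {m6, n8}
  B3 = {m12, m21, n17, n23}
  B4 = {m19, m23, n15, n22}
  B5 = {m13, n6}
  B6 = {m20, n16}
  B7 = {m14, n18}
  B8 = {m7}
  B9 = {m15, m5}
  B10 = {m3, n4}
  B11 = {m10, n13}
  B12 = {m17, n11}
  B13 = {m16, m22, n10, n20}
  B14 = {m18, m8, n12, n21}
  B15 = {m9, n2}
  B16 = {m4}
  B17 = {m11, m2}
  B18 = {n0}
  B19 = {n5}
  B20 = {n14, n3}
  B21 = {n19, n7}
  B22 = {n9}
  B23 = {n1}
m0 ∈ B0, n0 ∈ B18 → different blocks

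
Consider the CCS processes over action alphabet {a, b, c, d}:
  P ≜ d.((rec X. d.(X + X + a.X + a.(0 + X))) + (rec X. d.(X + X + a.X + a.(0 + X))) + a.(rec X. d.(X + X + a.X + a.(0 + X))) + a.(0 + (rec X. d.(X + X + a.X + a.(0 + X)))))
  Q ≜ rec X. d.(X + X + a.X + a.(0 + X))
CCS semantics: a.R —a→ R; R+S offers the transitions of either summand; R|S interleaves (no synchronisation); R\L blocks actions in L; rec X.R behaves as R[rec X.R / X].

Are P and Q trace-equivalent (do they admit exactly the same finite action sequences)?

traces(P) = traces(Q)

P's transition system — 4 states:
  u0 = d.((rec X. d.(X + X + a.X + a.(0 + X))) + (rec X. d.(X + X + a.X + a.(0 + X))) + a.(rec X. d.(X + X + a.X + a.(0 + X))) + a.(0 + (rec X. d.(X + X + a.X + a.(0 + X))))) | -d-> u1
  u1 = (rec X. d.(X + X + a.X + a.(0 + X))) + (rec X. d.(X + X + a.X + a.(0 + X))) + a.(rec X. d.(X + X + a.X + a.(0 + X))) + a.(0 + (rec X. d.(X + X + a.X + a.(0 + X)))) | -a-> u2, -a-> u3, -d-> u1
  u2 = 0 + (rec X. d.(X + X + a.X + a.(0 + X))) | -d-> u1
  u3 = rec X. d.(X + X + a.X + a.(0 + X)) | -d-> u1
Q's transition system — 3 states:
  v0 = rec X. d.(X + X + a.X + a.(0 + X)) | -d-> v1
  v1 = (rec X. d.(X + X + a.X + a.(0 + X))) + (rec X. d.(X + X + a.X + a.(0 + X))) + a.(rec X. d.(X + X + a.X + a.(0 + X))) + a.(0 + (rec X. d.(X + X + a.X + a.(0 + X)))) | -a-> v0, -a-> v2, -d-> v1
  v2 = 0 + (rec X. d.(X + X + a.X + a.(0 + X))) | -d-> v1
Partition-refinement fixed point:
  B0 = {u0, u2, u3, v0, v2}
  B1 = {u1, v1}
u0 ∈ B0, v0 ∈ B0 → same block
Bisimilar ⇒ trace-equivalent.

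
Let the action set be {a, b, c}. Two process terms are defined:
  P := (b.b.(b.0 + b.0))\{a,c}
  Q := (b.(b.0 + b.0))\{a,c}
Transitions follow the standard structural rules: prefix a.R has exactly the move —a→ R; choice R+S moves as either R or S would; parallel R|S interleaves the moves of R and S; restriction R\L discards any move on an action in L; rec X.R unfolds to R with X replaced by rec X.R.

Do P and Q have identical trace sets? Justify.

trace-distinct — witness ⟨bbb⟩

Reachable graph of P (4 states):
  m0 = (b.b.(b.0 + b.0))\{a,c} :: —b→ m1
  m1 = (b.(b.0 + b.0))\{a,c} :: —b→ m2
  m2 = (b.0 + b.0)\{a,c} :: —b→ m3
  m3 = 0\{a,c} :: (no moves)
Reachable graph of Q (3 states):
  n0 = (b.(b.0 + b.0))\{a,c} :: —b→ n1
  n1 = (b.0 + b.0)\{a,c} :: —b→ n2
  n2 = 0\{a,c} :: (no moves)
Run σ = ⟨bbb⟩ on P: start {m0}
  step 1 (b): {m1}
  step 2 (b): {m2}
  step 3 (b): {m3}
  P completes σ.
Run σ = ⟨bbb⟩ on Q: start {n0}
  step 1 (b): {n1}
  step 2 (b): {n2}
  step 3 (b): ∅  — Q cannot continue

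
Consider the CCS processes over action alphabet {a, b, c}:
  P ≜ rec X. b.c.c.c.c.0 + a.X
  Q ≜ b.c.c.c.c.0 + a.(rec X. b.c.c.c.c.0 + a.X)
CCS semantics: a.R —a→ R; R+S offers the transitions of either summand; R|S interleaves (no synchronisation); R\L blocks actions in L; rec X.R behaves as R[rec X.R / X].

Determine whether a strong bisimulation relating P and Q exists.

P ~ Q

P's transition system — 6 states:
  s0 = rec X. b.c.c.c.c.0 + a.X → ··a··> s0, ··b··> s1
  s1 = c.c.c.c.0 → ··c··> s2
  s2 = c.c.c.0 → ··c··> s3
  s3 = c.c.0 → ··c··> s4
  s4 = c.0 → ··c··> s5
  s5 = 0 → ·
Q's transition system — 7 states:
  t0 = b.c.c.c.c.0 + a.(rec X. b.c.c.c.c.0 + a.X) → ··a··> t1, ··b··> t2
  t1 = rec X. b.c.c.c.c.0 + a.X → ··a··> t1, ··b··> t2
  t2 = c.c.c.c.0 → ··c··> t3
  t3 = c.c.c.0 → ··c··> t4
  t4 = c.c.0 → ··c··> t5
  t5 = c.0 → ··c··> t6
  t6 = 0 → ·
Coarsest stable partition (strong bisimilarity classes):
  B0 = {s0, t0, t1}
  B1 = {s1, t2}
  B2 = {s2, t3}
  B3 = {s3, t4}
  B4 = {s4, t5}
  B5 = {s5, t6}
s0 ∈ B0, t0 ∈ B0 → same block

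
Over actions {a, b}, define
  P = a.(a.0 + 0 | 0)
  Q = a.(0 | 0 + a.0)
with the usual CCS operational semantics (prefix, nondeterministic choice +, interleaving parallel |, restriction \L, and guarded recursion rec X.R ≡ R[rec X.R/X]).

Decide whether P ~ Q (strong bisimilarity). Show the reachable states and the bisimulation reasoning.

LTS(P): 3 reachable states
  p0 = a.(a.0 + 0 | 0) :: ··a··> p1
  p1 = a.0 + 0 | 0 :: ··a··> p2
  p2 = 0 :: stopped
LTS(Q): 3 reachable states
  q0 = a.(0 | 0 + a.0) :: ··a··> q1
  q1 = 0 | 0 + a.0 :: ··a··> q2
  q2 = 0 :: stopped
Coarsest stable partition (strong bisimilarity classes):
  B0 = {p0, q0}
  B1 = {p1, q1}
  B2 = {p2, q2}
p0 ∈ B0, q0 ∈ B0 → same block

YES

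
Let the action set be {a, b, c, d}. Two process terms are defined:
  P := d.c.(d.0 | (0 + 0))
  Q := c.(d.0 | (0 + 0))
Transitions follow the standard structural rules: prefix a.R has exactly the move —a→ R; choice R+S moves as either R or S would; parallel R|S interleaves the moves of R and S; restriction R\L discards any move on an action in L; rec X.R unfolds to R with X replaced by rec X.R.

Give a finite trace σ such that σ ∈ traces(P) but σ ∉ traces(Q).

Reachable graph of P (4 states):
  p0 = d.c.(d.0 | (0 + 0)) | —d→ p1
  p1 = c.(d.0 | (0 + 0)) | —c→ p2
  p2 = d.0 | (0 + 0) | —d→ p3
  p3 = 0 | (0 + 0) | deadlocked
Reachable graph of Q (3 states):
  q0 = c.(d.0 | (0 + 0)) | —c→ q1
  q1 = d.0 | (0 + 0) | —d→ q2
  q2 = 0 | (0 + 0) | deadlocked
Trace ⟨d⟩ through P, begin at {p0}:
  after d @ step 1: {p1}
  — P admits the full trace.
Trace ⟨d⟩ through Q, begin at {q0}:
  after d @ step 1: ∅  — Q cannot continue

d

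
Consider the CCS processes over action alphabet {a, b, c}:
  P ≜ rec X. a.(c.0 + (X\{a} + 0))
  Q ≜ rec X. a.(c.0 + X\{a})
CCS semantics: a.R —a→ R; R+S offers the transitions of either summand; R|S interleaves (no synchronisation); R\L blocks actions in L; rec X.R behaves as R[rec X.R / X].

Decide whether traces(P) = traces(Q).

traces(P) = traces(Q)

LTS(P): 3 reachable states
  m0 = rec X. a.(c.0 + (X\{a} + 0)) :: -a-> m1
  m1 = c.0 + ((rec X. a.(c.0 + (X\{a} + 0)))\{a} + 0) :: -c-> m2
  m2 = 0 :: ·
LTS(Q): 3 reachable states
  n0 = rec X. a.(c.0 + X\{a}) :: -a-> n1
  n1 = c.0 + (rec X. a.(c.0 + X\{a}))\{a} :: -c-> n2
  n2 = 0 :: ·
Coarsest stable partition (strong bisimilarity classes):
  B0 = {m0, n0}
  B1 = {m1, n1}
  B2 = {m2, n2}
m0 ∈ B0, n0 ∈ B0 → same block
Bisimilar ⇒ trace-equivalent.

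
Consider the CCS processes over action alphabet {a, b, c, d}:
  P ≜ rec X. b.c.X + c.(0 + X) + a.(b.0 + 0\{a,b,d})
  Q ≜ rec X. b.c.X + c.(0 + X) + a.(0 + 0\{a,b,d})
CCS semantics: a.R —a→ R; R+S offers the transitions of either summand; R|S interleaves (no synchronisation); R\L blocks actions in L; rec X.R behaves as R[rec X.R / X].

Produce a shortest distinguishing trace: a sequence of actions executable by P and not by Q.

LTS(P): 5 reachable states
  u0 = rec X. b.c.X + c.(0 + X) + a.(b.0 + 0\{a,b,d}) → --a--▸ u1, --b--▸ u2, --c--▸ u3
  u1 = b.0 + 0\{a,b,d} → --b--▸ u4
  u2 = c.(rec X. b.c.X + c.(0 + X) + a.(b.0 + 0\{a,b,d})) → --c--▸ u0
  u3 = 0 + (rec X. b.c.X + c.(0 + X) + a.(b.0 + 0\{a,b,d})) → --a--▸ u1, --b--▸ u2, --c--▸ u3
  u4 = 0 → deadlocked
LTS(Q): 4 reachable states
  v0 = rec X. b.c.X + c.(0 + X) + a.(0 + 0\{a,b,d}) → --a--▸ v1, --b--▸ v2, --c--▸ v3
  v1 = 0 + 0\{a,b,d} → deadlocked
  v2 = c.(rec X. b.c.X + c.(0 + X) + a.(0 + 0\{a,b,d})) → --c--▸ v0
  v3 = 0 + (rec X. b.c.X + c.(0 + X) + a.(0 + 0\{a,b,d})) → --a--▸ v1, --b--▸ v2, --c--▸ v3
Trace ⟨ab⟩ through P, begin at {u0}:
  after a @ step 1: {u1}
  after b @ step 2: {u4}
  — P admits the full trace.
Trace ⟨ab⟩ through Q, begin at {v0}:
  after a @ step 1: {v1}
  after b @ step 2: ∅  — Q cannot continue

ab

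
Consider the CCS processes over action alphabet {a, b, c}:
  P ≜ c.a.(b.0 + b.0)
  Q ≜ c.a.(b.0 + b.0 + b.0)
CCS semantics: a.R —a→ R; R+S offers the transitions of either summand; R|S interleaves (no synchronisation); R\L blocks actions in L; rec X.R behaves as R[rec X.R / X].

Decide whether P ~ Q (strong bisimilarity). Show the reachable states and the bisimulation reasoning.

LTS(P): 4 reachable states
  p0 = c.a.(b.0 + b.0) ⊢ —c→ p1
  p1 = a.(b.0 + b.0) ⊢ —a→ p2
  p2 = b.0 + b.0 ⊢ —b→ p3
  p3 = 0 ⊢ ∅
LTS(Q): 4 reachable states
  q0 = c.a.(b.0 + b.0 + b.0) ⊢ —c→ q1
  q1 = a.(b.0 + b.0 + b.0) ⊢ —a→ q2
  q2 = b.0 + b.0 + b.0 ⊢ —b→ q3
  q3 = 0 ⊢ ∅
Partition-refinement fixed point:
  B0 = {p0, q0}
  B1 = {p1, q1}
  B2 = {p2, q2}
  B3 = {p3, q3}
p0 ∈ B0, q0 ∈ B0 → same block

bisimilar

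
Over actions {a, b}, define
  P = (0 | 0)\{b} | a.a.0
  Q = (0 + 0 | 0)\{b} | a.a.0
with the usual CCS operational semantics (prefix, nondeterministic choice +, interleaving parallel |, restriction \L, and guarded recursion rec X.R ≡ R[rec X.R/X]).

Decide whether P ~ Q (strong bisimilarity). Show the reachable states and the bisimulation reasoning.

Reachable graph of P (3 states):
  m0 = (0 | 0)\{b} | a.a.0 | ··a··> m1
  m1 = (0 | 0)\{b} | a.0 | ··a··> m2
  m2 = (0 | 0)\{b} | 0 | ·
Reachable graph of Q (3 states):
  n0 = (0 + 0 | 0)\{b} | a.a.0 | ··a··> n1
  n1 = (0 + 0 | 0)\{b} | a.0 | ··a··> n2
  n2 = (0 + 0 | 0)\{b} | 0 | ·
Coarsest stable partition (strong bisimilarity classes):
  B0 = {m0, n0}
  B1 = {m1, n1}
  B2 = {m2, n2}
m0 ∈ B0, n0 ∈ B0 → same block

bisimilar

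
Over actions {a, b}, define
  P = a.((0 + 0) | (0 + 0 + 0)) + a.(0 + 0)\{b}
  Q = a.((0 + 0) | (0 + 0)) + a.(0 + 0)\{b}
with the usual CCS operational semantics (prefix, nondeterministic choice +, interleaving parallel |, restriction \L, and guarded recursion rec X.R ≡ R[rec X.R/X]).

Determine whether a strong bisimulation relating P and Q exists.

P's transition system — 3 states:
  s0 = a.((0 + 0) | (0 + 0 + 0)) + a.(0 + 0)\{b} :: —a→ s1, —a→ s2
  s1 = (0 + 0) | (0 + 0 + 0) :: deadlocked
  s2 = (0 + 0)\{b} :: deadlocked
Q's transition system — 3 states:
  t0 = a.((0 + 0) | (0 + 0)) + a.(0 + 0)\{b} :: —a→ t1, —a→ t2
  t1 = (0 + 0) | (0 + 0) :: deadlocked
  t2 = (0 + 0)\{b} :: deadlocked
Bisimilarity quotient blocks:
  B0 = {s0, t0}
  B1 = {s1, s2, t1, t2}
s0 ∈ B0, t0 ∈ B0 → same block

bisimilar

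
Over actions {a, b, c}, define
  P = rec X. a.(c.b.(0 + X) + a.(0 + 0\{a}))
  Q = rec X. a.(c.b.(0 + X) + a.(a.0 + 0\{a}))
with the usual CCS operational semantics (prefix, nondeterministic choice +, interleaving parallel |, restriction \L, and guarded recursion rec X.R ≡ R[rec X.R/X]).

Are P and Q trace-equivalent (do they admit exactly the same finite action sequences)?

LTS(P): 5 reachable states
  p0 = rec X. a.(c.b.(0 + X) + a.(0 + 0\{a})) → =a=> p1
  p1 = c.b.(0 + (rec X. a.(c.b.(0 + X) + a.(0 + 0\{a})))) + a.(0 + 0\{a}) → =a=> p2, =c=> p3
  p2 = 0 + 0\{a} → ·
  p3 = b.(0 + (rec X. a.(c.b.(0 + X) + a.(0 + 0\{a})))) → =b=> p4
  p4 = 0 + (rec X. a.(c.b.(0 + X) + a.(0 + 0\{a}))) → =a=> p1
LTS(Q): 6 reachable states
  q0 = rec X. a.(c.b.(0 + X) + a.(a.0 + 0\{a})) → =a=> q1
  q1 = c.b.(0 + (rec X. a.(c.b.(0 + X) + a.(a.0 + 0\{a})))) + a.(a.0 + 0\{a}) → =a=> q2, =c=> q3
  q2 = a.0 + 0\{a} → =a=> q4
  q3 = b.(0 + (rec X. a.(c.b.(0 + X) + a.(a.0 + 0\{a})))) → =b=> q5
  q4 = 0 → ·
  q5 = 0 + (rec X. a.(c.b.(0 + X) + a.(a.0 + 0\{a}))) → =a=> q1
Trace ⟨aaa⟩ through Q, begin at {q0}:
  after a @ step 1: {q1}
  after a @ step 2: {q2}
  after a @ step 3: {q4}
  ✓ Q
Trace ⟨aaa⟩ through P, begin at {p0}:
  after a @ step 1: {p1}
  after a @ step 2: {p2}
  after a @ step 3: ∅ (P stuck)

traces(P) ≠ traces(Q) — witness ⟨aaa⟩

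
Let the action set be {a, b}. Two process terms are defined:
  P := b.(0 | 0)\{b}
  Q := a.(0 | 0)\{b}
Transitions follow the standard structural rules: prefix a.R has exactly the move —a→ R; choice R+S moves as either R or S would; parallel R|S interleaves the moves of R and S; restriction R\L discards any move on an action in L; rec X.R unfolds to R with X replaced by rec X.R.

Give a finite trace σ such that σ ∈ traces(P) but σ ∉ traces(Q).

LTS(P): 2 reachable states
  u0 = b.(0 | 0)\{b} has moves —b→ u1
  u1 = (0 | 0)\{b} has moves (no moves)
LTS(Q): 2 reachable states
  v0 = a.(0 | 0)\{b} has moves —a→ v1
  v1 = (0 | 0)\{b} has moves (no moves)
Trace ⟨b⟩ through P, begin at {u0}:
  after b @ step 1: {u1}
  P completes σ.
Trace ⟨b⟩ through Q, begin at {v0}:
  after b @ step 1: ∅  — Q cannot continue

b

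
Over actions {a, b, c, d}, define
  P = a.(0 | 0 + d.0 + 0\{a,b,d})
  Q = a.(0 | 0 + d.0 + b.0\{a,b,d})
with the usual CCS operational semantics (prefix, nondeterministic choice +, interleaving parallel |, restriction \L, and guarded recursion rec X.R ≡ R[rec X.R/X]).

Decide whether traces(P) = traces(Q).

NO — witness ⟨ab⟩

LTS(P): 3 reachable states
  u0 = a.(0 | 0 + d.0 + 0\{a,b,d}) | --a--▸ u1
  u1 = 0 | 0 + d.0 + 0\{a,b,d} | --d--▸ u2
  u2 = 0 | stopped
LTS(Q): 4 reachable states
  v0 = a.(0 | 0 + d.0 + b.0\{a,b,d}) | --a--▸ v1
  v1 = 0 | 0 + d.0 + b.0\{a,b,d} | --b--▸ v2, --d--▸ v3
  v2 = 0\{a,b,d} | stopped
  v3 = 0 | stopped
Trace ⟨ab⟩ through Q, begin at {v0}:
  after a @ step 1: {v1}
  after b @ step 2: {v2}
  Q completes σ.
Trace ⟨ab⟩ through P, begin at {u0}:
  after a @ step 1: {u1}
  after b @ step 2: no successor for P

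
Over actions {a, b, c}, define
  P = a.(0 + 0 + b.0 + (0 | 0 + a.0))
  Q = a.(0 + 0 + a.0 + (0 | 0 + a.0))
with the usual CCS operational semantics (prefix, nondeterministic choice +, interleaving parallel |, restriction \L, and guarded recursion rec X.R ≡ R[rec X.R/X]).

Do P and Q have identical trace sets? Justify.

traces(P) ≠ traces(Q) — witness ⟨ab⟩

LTS(P): 3 reachable states
  p0 = a.(0 + 0 + b.0 + (0 | 0 + a.0)) has moves —a→ p1
  p1 = 0 + 0 + b.0 + (0 | 0 + a.0) has moves —a→ p2, —b→ p2
  p2 = 0 has moves ·
LTS(Q): 3 reachable states
  q0 = a.(0 + 0 + a.0 + (0 | 0 + a.0)) has moves —a→ q1
  q1 = 0 + 0 + a.0 + (0 | 0 + a.0) has moves —a→ q2
  q2 = 0 has moves ·
Trace ⟨ab⟩ through P, begin at {p0}:
  after a @ step 1: {p1}
  after b @ step 2: {p2}
  — P admits the full trace.
Trace ⟨ab⟩ through Q, begin at {q0}:
  after a @ step 1: {q1}
  after b @ step 2: no successor for Q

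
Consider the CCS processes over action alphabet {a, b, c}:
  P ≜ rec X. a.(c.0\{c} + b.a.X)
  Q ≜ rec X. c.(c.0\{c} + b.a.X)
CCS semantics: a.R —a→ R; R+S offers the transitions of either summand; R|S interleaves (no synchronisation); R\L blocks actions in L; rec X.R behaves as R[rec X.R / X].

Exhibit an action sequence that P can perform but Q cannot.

a

P's transition system — 4 states:
  p0 = rec X. a.(c.0\{c} + b.a.X) ⊢ =a=> p1
  p1 = c.0\{c} + b.a.(rec X. a.(c.0\{c} + b.a.X)) ⊢ =b=> p2, =c=> p3
  p2 = a.(rec X. a.(c.0\{c} + b.a.X)) ⊢ =a=> p0
  p3 = 0\{c} ⊢ stopped
Q's transition system — 4 states:
  q0 = rec X. c.(c.0\{c} + b.a.X) ⊢ =c=> q1
  q1 = c.0\{c} + b.a.(rec X. c.(c.0\{c} + b.a.X)) ⊢ =b=> q2, =c=> q3
  q2 = a.(rec X. c.(c.0\{c} + b.a.X)) ⊢ =a=> q0
  q3 = 0\{c} ⊢ stopped
Trace ⟨a⟩ through P, begin at {p0}:
  [1] a ⇒ {p1}
  ✓ P
Trace ⟨a⟩ through Q, begin at {q0}:
  [1] a ⇒ no successor for Q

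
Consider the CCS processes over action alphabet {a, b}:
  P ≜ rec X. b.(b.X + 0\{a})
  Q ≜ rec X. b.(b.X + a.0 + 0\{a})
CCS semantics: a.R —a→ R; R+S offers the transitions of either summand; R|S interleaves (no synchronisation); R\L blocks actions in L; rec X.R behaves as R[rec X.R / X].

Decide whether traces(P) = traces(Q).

Reachable graph of P (2 states):
  u0 = rec X. b.(b.X + 0\{a}) → —b→ u1
  u1 = b.(rec X. b.(b.X + 0\{a})) + 0\{a} → —b→ u0
Reachable graph of Q (3 states):
  v0 = rec X. b.(b.X + a.0 + 0\{a}) → —b→ v1
  v1 = b.(rec X. b.(b.X + a.0 + 0\{a})) + a.0 + 0\{a} → —a→ v2, —b→ v0
  v2 = 0 → ∅
Trace ⟨ba⟩ through Q, begin at {v0}:
  after b @ step 1: {v1}
  after a @ step 2: {v2}
  Q completes σ.
Trace ⟨ba⟩ through P, begin at {u0}:
  after b @ step 1: {u1}
  after a @ step 2: no successor for P

trace-distinct — witness ⟨ba⟩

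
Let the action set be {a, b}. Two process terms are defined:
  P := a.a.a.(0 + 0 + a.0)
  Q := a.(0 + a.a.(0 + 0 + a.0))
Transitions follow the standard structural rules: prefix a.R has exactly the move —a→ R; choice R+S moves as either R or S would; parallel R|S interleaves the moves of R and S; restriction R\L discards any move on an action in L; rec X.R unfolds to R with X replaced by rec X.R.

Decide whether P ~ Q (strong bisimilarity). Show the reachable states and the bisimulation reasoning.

P's transition system — 5 states:
  m0 = a.a.a.(0 + 0 + a.0) has moves --a--▸ m1
  m1 = a.a.(0 + 0 + a.0) has moves --a--▸ m2
  m2 = a.(0 + 0 + a.0) has moves --a--▸ m3
  m3 = 0 + 0 + a.0 has moves --a--▸ m4
  m4 = 0 has moves stopped
Q's transition system — 5 states:
  n0 = a.(0 + a.a.(0 + 0 + a.0)) has moves --a--▸ n1
  n1 = 0 + a.a.(0 + 0 + a.0) has moves --a--▸ n2
  n2 = a.(0 + 0 + a.0) has moves --a--▸ n3
  n3 = 0 + 0 + a.0 has moves --a--▸ n4
  n4 = 0 has moves stopped
Coarsest stable partition (strong bisimilarity classes):
  B0 = {m0, n0}
  B1 = {m1, n1}
  B2 = {m2, n2}
  B3 = {m3, n3}
  B4 = {m4, n4}
m0 ∈ B0, n0 ∈ B0 → same block

P ~ Q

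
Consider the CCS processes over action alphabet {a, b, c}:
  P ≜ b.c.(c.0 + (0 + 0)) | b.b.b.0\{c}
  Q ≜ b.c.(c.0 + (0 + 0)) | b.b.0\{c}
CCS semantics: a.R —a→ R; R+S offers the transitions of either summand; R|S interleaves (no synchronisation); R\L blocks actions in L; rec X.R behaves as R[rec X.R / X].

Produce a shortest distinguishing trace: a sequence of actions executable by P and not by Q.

Reachable graph of P (16 states):
  m0 = b.c.(c.0 + (0 + 0)) | b.b.b.0\{c} ⊢ -b-> m1, -b-> m2
  m1 = b.c.(c.0 + (0 + 0)) | b.b.0\{c} ⊢ -b-> m3, -b-> m4
  m2 = c.(c.0 + (0 + 0)) | b.b.b.0\{c} ⊢ -b-> m4, -c-> m5
  m3 = b.c.(c.0 + (0 + 0)) | b.0\{c} ⊢ -b-> m6, -b-> m7
  m4 = c.(c.0 + (0 + 0)) | b.b.0\{c} ⊢ -b-> m7, -c-> m8
  m5 = (c.0 + (0 + 0)) | b.b.b.0\{c} ⊢ -b-> m8, -c-> m9
  m6 = b.c.(c.0 + (0 + 0)) | 0\{c} ⊢ -b-> m10
  m7 = c.(c.0 + (0 + 0)) | b.0\{c} ⊢ -b-> m10, -c-> m11
  m8 = (c.0 + (0 + 0)) | b.b.0\{c} ⊢ -b-> m11, -c-> m12
  m9 = 0 | b.b.b.0\{c} ⊢ -b-> m12
  m10 = c.(c.0 + (0 + 0)) | 0\{c} ⊢ -c-> m13
  m11 = (c.0 + (0 + 0)) | b.0\{c} ⊢ -b-> m13, -c-> m14
  m12 = 0 | b.b.0\{c} ⊢ -b-> m14
  m13 = (c.0 + (0 + 0)) | 0\{c} ⊢ -c-> m15
  m14 = 0 | b.0\{c} ⊢ -b-> m15
  m15 = 0 | 0\{c} ⊢ stopped
Reachable graph of Q (12 states):
  n0 = b.c.(c.0 + (0 + 0)) | b.b.0\{c} ⊢ -b-> n1, -b-> n2
  n1 = b.c.(c.0 + (0 + 0)) | b.0\{c} ⊢ -b-> n3, -b-> n4
  n2 = c.(c.0 + (0 + 0)) | b.b.0\{c} ⊢ -b-> n4, -c-> n5
  n3 = b.c.(c.0 + (0 + 0)) | 0\{c} ⊢ -b-> n6
  n4 = c.(c.0 + (0 + 0)) | b.0\{c} ⊢ -b-> n6, -c-> n7
  n5 = (c.0 + (0 + 0)) | b.b.0\{c} ⊢ -b-> n7, -c-> n8
  n6 = c.(c.0 + (0 + 0)) | 0\{c} ⊢ -c-> n9
  n7 = (c.0 + (0 + 0)) | b.0\{c} ⊢ -b-> n9, -c-> n10
  n8 = 0 | b.b.0\{c} ⊢ -b-> n10
  n9 = (c.0 + (0 + 0)) | 0\{c} ⊢ -c-> n11
  n10 = 0 | b.0\{c} ⊢ -b-> n11
  n11 = 0 | 0\{c} ⊢ stopped
Trace ⟨bbbb⟩ through P, begin at {m0}:
  [1] b ⇒ {m1, m2}
  [2] b ⇒ {m3, m4}
  [3] b ⇒ {m6, m7}
  [4] b ⇒ {m10}
  — P admits the full trace.
Trace ⟨bbbb⟩ through Q, begin at {n0}:
  [1] b ⇒ {n1, n2}
  [2] b ⇒ {n3, n4}
  [3] b ⇒ {n6}
  [4] b ⇒ no successor for Q

bbbb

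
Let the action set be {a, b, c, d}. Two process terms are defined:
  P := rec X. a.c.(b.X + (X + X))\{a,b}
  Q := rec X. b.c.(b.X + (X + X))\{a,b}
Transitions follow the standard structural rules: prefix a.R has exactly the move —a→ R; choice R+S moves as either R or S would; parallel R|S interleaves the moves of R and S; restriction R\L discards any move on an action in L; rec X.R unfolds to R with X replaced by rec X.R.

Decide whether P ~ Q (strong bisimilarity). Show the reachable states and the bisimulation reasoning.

Reachable graph of P (3 states):
  s0 = rec X. a.c.(b.X + (X + X))\{a,b} :: —a→ s1
  s1 = c.(b.(rec X. a.c.(b.X + (X + X))\{a,b}) + ((rec X. a.c.(b.X + (X + X))\{a,b}) + (rec X. a.c.(b.X + (X + X))\{a,b})))\{a,b} :: —c→ s2
  s2 = (b.(rec X. a.c.(b.X + (X + X))\{a,b}) + ((rec X. a.c.(b.X + (X + X))\{a,b}) + (rec X. a.c.(b.X + (X + X))\{a,b})))\{a,b} :: ·
Reachable graph of Q (3 states):
  t0 = rec X. b.c.(b.X + (X + X))\{a,b} :: —b→ t1
  t1 = c.(b.(rec X. b.c.(b.X + (X + X))\{a,b}) + ((rec X. b.c.(b.X + (X + X))\{a,b}) + (rec X. b.c.(b.X + (X + X))\{a,b})))\{a,b} :: —c→ t2
  t2 = (b.(rec X. b.c.(b.X + (X + X))\{a,b}) + ((rec X. b.c.(b.X + (X + X))\{a,b}) + (rec X. b.c.(b.X + (X + X))\{a,b})))\{a,b} :: ·
Coarsest stable partition (strong bisimilarity classes):
  B0 = {s0}
  B1 = {s1, t1}
  B2 = {s2, t2}
  B3 = {t0}
s0 ∈ B0, t0 ∈ B3 → different blocks

NO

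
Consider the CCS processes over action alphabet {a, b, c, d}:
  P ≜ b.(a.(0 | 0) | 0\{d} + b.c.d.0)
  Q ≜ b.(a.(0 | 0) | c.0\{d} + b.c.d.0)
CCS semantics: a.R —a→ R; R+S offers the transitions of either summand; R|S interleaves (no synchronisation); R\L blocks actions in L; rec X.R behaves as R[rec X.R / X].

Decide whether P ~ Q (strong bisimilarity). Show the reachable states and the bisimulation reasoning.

Reachable graph of P (6 states):
  p0 = b.(a.(0 | 0) | 0\{d} + b.c.d.0) has moves —b→ p1
  p1 = a.(0 | 0) | 0\{d} + b.c.d.0 has moves —a→ p2, —b→ p3
  p2 = 0 | 0 | 0\{d} has moves ∅
  p3 = c.d.0 has moves —c→ p4
  p4 = d.0 has moves —d→ p5
  p5 = 0 has moves ∅
Reachable graph of Q (8 states):
  q0 = b.(a.(0 | 0) | c.0\{d} + b.c.d.0) has moves —b→ q1
  q1 = a.(0 | 0) | c.0\{d} + b.c.d.0 has moves —a→ q2, —b→ q3, —c→ q4
  q2 = 0 | 0 | c.0\{d} has moves —c→ q5
  q3 = c.d.0 has moves —c→ q6
  q4 = a.(0 | 0) | 0\{d} has moves —a→ q5
  q5 = 0 | 0 | 0\{d} has moves ∅
  q6 = d.0 has moves —d→ q7
  q7 = 0 has moves ∅
Partition-refinement fixed point:
  B0 = {p0}
  B1 = {p1}
  B2 = {p3, q3}
  B3 = {p4, q6}
  B4 = {p2, p5, q5, q7}
  B5 = {q0}
  B6 = {q1}
  B7 = {q2}
  B8 = {q4}
p0 ∈ B0, q0 ∈ B5 → different blocks

P ≁ Q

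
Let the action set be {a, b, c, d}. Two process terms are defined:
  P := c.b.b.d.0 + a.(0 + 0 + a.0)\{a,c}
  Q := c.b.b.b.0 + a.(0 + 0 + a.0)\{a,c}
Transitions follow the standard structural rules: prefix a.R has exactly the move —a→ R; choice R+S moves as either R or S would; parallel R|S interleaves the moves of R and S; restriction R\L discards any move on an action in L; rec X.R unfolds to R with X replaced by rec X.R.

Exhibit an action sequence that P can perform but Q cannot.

P's transition system — 6 states:
  s0 = c.b.b.d.0 + a.(0 + 0 + a.0)\{a,c} → --a--▸ s1, --c--▸ s2
  s1 = (0 + 0 + a.0)\{a,c} → deadlocked
  s2 = b.b.d.0 → --b--▸ s3
  s3 = b.d.0 → --b--▸ s4
  s4 = d.0 → --d--▸ s5
  s5 = 0 → deadlocked
Q's transition system — 6 states:
  t0 = c.b.b.b.0 + a.(0 + 0 + a.0)\{a,c} → --a--▸ t1, --c--▸ t2
  t1 = (0 + 0 + a.0)\{a,c} → deadlocked
  t2 = b.b.b.0 → --b--▸ t3
  t3 = b.b.0 → --b--▸ t4
  t4 = b.0 → --b--▸ t5
  t5 = 0 → deadlocked
Run σ = ⟨cbbd⟩ on P: start {s0}
  step 1 (c): {s2}
  step 2 (b): {s3}
  step 3 (b): {s4}
  step 4 (d): {s5}
  P completes σ.
Run σ = ⟨cbbd⟩ on Q: start {t0}
  step 1 (c): {t2}
  step 2 (b): {t3}
  step 3 (b): {t4}
  step 4 (d): no successor for Q

cbbd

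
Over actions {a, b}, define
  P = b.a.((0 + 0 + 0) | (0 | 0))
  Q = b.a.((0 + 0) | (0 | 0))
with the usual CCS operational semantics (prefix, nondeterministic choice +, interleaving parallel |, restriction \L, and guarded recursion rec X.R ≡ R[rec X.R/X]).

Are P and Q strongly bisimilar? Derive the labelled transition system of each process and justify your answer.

YES

LTS(P): 3 reachable states
  s0 = b.a.((0 + 0 + 0) | (0 | 0)) :: ··b··> s1
  s1 = a.((0 + 0 + 0) | (0 | 0)) :: ··a··> s2
  s2 = (0 + 0 + 0) | (0 | 0) :: ∅
LTS(Q): 3 reachable states
  t0 = b.a.((0 + 0) | (0 | 0)) :: ··b··> t1
  t1 = a.((0 + 0) | (0 | 0)) :: ··a··> t2
  t2 = (0 + 0) | (0 | 0) :: ∅
Coarsest stable partition (strong bisimilarity classes):
  B0 = {s0, t0}
  B1 = {s1, t1}
  B2 = {s2, t2}
s0 ∈ B0, t0 ∈ B0 → same block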